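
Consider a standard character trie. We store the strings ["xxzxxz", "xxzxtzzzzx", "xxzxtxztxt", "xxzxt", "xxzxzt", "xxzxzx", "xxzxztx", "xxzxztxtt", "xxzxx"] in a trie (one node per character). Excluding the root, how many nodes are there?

23

Trace insertions, counting only characters that open a new branch:
  "xxzxxz" → 6 new (x, x, z, x, x, z)
  "xxzxtzzzzx" → prefix "xxzx" already present; 6 new (t, z, z, z, z, x)
  "xxzxtxztxt" → prefix "xxzxt" already present; 5 new (x, z, t, x, t)
  "xxzxt" → prefix "xxzxt" already present; 0 new (none)
  "xxzxzt" → prefix "xxzx" already present; 2 new (z, t)
  "xxzxzx" → prefix "xxzxz" already present; 1 new (x)
  "xxzxztx" → prefix "xxzxzt" already present; 1 new (x)
  "xxzxztxtt" → prefix "xxzxztx" already present; 2 new (t, t)
  "xxzxx" → prefix "xxzxx" already present; 0 new (none)
Total nodes = 6 + 6 + 5 + 0 + 2 + 1 + 1 + 2 + 0 = 23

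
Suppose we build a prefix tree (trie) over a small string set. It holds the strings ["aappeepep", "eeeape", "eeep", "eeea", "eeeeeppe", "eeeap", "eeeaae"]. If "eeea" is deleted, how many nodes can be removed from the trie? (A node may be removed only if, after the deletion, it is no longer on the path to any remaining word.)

0

Walk "eeea" from the leaf back toward the root, removing each node that no remaining word uses.
Every node on "eeea" is still needed (e.g. by "eeeape"), so nothing is freed.
Nodes removed: 0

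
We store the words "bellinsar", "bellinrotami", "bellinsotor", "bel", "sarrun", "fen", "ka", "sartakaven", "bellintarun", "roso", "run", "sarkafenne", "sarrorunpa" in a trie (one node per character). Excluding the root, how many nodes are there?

61

Insert word by word; a character creates a node only if that edge doesn't already exist:
  "bellinsar" → 9 new (b, e, l, l, i, n, s, a, r)
  "bellinrotami" → prefix "bellin" already present; 6 new (r, o, t, a, m, i)
  "bellinsotor" → prefix "bellins" already present; 4 new (o, t, o, r)
  "bel" → prefix "bel" already present; 0 new (none)
  "sarrun" → 6 new (s, a, r, r, u, n)
  "fen" → 3 new (f, e, n)
  "ka" → 2 new (k, a)
  "sartakaven" → prefix "sar" already present; 7 new (t, a, k, a, v, e, n)
  "bellintarun" → prefix "bellin" already present; 5 new (t, a, r, u, n)
  "roso" → 4 new (r, o, s, o)
  "run" → prefix "r" already present; 2 new (u, n)
  "sarkafenne" → prefix "sar" already present; 7 new (k, a, f, e, n, n, e)
  "sarrorunpa" → prefix "sarr" already present; 6 new (o, r, u, n, p, a)
Total nodes = 9 + 6 + 4 + 0 + 6 + 3 + 2 + 7 + 5 + 4 + 2 + 7 + 6 = 61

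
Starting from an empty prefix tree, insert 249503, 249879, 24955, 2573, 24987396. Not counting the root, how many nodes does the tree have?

16

Trie structure (* marks end of a word):
(root)
└─ 2
   ├─ 4
   │  └─ 9
   │     ├─ 5
   │     │  ├─ 0
   │     │  │  └─ 3 *
   │     │  └─ 5 *
   │     └─ 8
   │        └─ 7
   │           ├─ 3
   │           │  └─ 9
   │           │     └─ 6 *
   │           └─ 9 *
   └─ 5
      └─ 7
         └─ 3 *
Counting every labelled node above: 16.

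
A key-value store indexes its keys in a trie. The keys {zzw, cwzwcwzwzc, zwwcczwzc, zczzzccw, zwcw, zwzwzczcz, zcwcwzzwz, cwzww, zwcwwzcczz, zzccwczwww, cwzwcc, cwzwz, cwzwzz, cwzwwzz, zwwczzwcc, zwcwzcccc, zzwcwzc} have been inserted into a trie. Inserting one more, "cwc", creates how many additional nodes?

1

"cw" is already a path in the trie; the remaining "c" must be added.
So 3 − 2 = 1 new nodes.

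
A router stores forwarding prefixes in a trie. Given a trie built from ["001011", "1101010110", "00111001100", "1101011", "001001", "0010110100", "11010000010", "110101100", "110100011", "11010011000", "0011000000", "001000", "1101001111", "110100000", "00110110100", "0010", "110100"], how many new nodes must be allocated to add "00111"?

"00111" is already a full path in the trie; only an end-marker is added.
No new nodes are needed: 0.

0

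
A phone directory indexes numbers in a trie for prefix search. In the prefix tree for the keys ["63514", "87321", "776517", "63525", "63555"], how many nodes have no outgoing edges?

A leaf is a node with no children — equivalently, the end of a word that is not a proper prefix of any other stored word.
Those words: "63514", "63525", "63555", "776517", "87321"
Leaf count: 5

5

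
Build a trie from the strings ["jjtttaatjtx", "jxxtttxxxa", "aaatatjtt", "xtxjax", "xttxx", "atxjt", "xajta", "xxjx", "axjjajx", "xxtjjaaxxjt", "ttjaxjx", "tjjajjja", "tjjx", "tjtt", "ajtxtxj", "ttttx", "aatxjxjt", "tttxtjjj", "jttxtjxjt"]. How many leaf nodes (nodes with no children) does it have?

A leaf is a node with no children — equivalently, the end of a word that is not a proper prefix of any other stored word.
Those words: "aaatatjtt", "aatxjxjt", "ajtxtxj", "atxjt", "axjjajx", "jjtttaatjtx", "jttxtjxjt", "jxxtttxxxa", "tjjajjja", "tjjx", "tjtt", "ttjaxjx", "ttttx", "tttxtjjj", "xajta", "xttxx", "xtxjax", "xxjx", "xxtjjaaxxjt"
Leaf count: 19

19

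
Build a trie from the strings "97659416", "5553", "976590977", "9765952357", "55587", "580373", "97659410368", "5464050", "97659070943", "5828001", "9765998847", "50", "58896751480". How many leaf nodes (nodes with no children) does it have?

Leaves are exactly the stored words that no other stored word extends.
Those words: "50", "5464050", "5553", "55587", "580373", "5828001", "58896751480", "97659070943", "976590977", "97659410368", "97659416", "9765952357", "9765998847"
Leaf count: 13

13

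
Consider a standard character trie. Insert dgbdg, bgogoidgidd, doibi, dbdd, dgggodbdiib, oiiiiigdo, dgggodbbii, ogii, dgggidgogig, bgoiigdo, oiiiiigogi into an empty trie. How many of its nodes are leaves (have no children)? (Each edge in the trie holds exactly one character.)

Leaves are exactly the stored words that no other stored word extends.
Those words: "bgogoidgidd", "bgoiigdo", "dbdd", "dgbdg", "dgggidgogig", "dgggodbbii", "dgggodbdiib", "doibi", "ogii", "oiiiiigdo", "oiiiiigogi"
Leaf count: 11

11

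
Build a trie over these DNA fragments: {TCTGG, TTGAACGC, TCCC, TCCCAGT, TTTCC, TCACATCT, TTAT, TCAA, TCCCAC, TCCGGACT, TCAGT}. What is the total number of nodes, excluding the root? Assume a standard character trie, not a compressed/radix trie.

37

Trie structure (* marks end of a word):
(root)
└─ T
   ├─ C
   │  ├─ A
   │  │  ├─ A *
   │  │  ├─ C
   │  │  │  └─ A
   │  │  │     └─ T
   │  │  │        └─ C
   │  │  │           └─ T *
   │  │  └─ G
   │  │     └─ T *
   │  ├─ C
   │  │  ├─ C *
   │  │  │  └─ A
   │  │  │     ├─ C *
   │  │  │     └─ G
   │  │  │        └─ T *
   │  │  └─ G
   │  │     └─ G
   │  │        └─ A
   │  │           └─ C
   │  │              └─ T *
   │  └─ T
   │     └─ G
   │        └─ G *
   └─ T
      ├─ A
      │  └─ T *
      ├─ G
      │  └─ A
      │     └─ A
      │        └─ C
      │           └─ G
      │              └─ C *
      └─ T
         └─ C
            └─ C *
Counting every labelled node above: 37.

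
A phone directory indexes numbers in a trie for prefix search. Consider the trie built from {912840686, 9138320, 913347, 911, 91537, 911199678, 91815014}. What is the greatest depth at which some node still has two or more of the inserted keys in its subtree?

Look for the deepest trie node that still has at least two words in its subtree.
e.g. "911" and "911199678" share the prefix "911" of length 3; no pair shares a longer one.
Longest shared-prefix length: 3

3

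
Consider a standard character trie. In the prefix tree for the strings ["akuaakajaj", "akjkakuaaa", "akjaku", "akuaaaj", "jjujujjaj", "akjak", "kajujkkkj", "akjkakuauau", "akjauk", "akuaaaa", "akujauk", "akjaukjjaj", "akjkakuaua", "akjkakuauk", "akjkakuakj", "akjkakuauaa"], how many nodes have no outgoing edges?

A leaf is a node with no children — equivalently, the end of a word that is not a proper prefix of any other stored word.
Those words: "akjaku", "akjaukjjaj", "akjkakuaaa", "akjkakuakj", "akjkakuauaa", "akjkakuauau", "akjkakuauk", "akuaaaa", "akuaaaj", "akuaakajaj", "akujauk", "jjujujjaj", "kajujkkkj"
Leaf count: 13

13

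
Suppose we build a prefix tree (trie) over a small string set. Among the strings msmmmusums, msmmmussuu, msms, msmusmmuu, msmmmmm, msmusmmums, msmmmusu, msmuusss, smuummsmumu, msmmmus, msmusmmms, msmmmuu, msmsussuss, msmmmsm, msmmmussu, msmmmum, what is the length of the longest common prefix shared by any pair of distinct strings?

9

Look for the deepest trie node that still has at least two words in its subtree.
e.g. "msmmmussu" and "msmmmussuu" share the prefix "msmmmussu" of length 9; no pair shares a longer one.
Longest shared-prefix length: 9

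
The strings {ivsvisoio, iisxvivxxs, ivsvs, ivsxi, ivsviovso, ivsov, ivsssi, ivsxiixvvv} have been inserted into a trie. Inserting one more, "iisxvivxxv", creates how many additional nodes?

Walking "iisxvivxxv" from the root, the first 9 characters ("iisxvivxx") follow existing edges; "v" is the first miss.
Each of the 1 remaining characters creates one node.

1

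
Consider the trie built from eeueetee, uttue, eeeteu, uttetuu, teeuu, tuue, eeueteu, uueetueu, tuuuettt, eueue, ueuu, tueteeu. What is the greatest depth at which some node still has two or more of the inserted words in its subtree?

4

Look for the deepest trie node that still has at least two words in its subtree.
e.g. "eeueetee" and "eeueteu" share the prefix "eeue" of length 4; no pair shares a longer one.
Longest shared-prefix length: 4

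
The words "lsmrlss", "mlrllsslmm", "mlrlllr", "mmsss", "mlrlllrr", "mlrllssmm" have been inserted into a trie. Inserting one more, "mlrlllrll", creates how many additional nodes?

2

The longest prefix of "mlrlllrll" already in the trie is "mlrlllr" (length 7).
New nodes needed: |"mlrlllrll"| − 7 = 9 − 7 = 2.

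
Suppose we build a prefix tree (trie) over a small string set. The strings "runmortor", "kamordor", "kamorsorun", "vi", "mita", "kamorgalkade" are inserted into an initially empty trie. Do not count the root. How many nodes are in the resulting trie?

Trace insertions, counting only characters that open a new branch:
  "runmortor" → 9 new (r, u, n, m, o, r, t, o, r)
  "kamordor" → 8 new (k, a, m, o, r, d, o, r)
  "kamorsorun" → prefix "kamor" already present; 5 new (s, o, r, u, n)
  "vi" → 2 new (v, i)
  "mita" → 4 new (m, i, t, a)
  "kamorgalkade" → prefix "kamor" already present; 7 new (g, a, l, k, a, d, e)
Total nodes = 9 + 8 + 5 + 2 + 4 + 7 = 35

35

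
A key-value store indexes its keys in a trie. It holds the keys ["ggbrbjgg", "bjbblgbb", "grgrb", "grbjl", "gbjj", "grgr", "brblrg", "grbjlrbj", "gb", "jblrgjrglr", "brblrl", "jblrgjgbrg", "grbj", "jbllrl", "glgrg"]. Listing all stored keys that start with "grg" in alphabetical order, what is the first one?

grgr

DFS of the "grg" subtree visits, in order: "grgr", "grgrb"
The 1st is grgr.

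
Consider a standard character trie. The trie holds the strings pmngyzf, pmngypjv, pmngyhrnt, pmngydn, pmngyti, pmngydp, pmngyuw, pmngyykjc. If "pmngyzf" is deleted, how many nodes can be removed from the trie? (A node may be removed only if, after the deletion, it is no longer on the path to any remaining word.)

2

A node on "pmngyzf"'s path can go only if nothing else ends at it or branches off below it.
The suffix "zf" (2 nodes) is used only by "pmngyzf"; the node for "pmngy" still has the child "p", so pruning stops there.
Nodes removed: 2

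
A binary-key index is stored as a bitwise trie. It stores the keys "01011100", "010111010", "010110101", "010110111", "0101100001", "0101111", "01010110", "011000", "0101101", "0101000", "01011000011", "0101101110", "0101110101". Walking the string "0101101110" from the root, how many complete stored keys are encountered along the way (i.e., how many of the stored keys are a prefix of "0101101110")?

Walk "0101101110" from the root; an end-of-word marker is hit whenever a stored word is a prefix of "0101101110".
Prefixes of the query that are stored words: "0101101", "010110111", "0101101110"
Count: 3

3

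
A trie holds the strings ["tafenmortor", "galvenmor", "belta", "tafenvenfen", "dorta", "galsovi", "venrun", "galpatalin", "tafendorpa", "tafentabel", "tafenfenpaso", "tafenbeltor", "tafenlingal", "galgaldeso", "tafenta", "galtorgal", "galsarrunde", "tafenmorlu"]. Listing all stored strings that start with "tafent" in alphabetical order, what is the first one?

Words with prefix "tafent", in lexicographic order: "tafenta", "tafentabel"
Position 1: tafenta

tafenta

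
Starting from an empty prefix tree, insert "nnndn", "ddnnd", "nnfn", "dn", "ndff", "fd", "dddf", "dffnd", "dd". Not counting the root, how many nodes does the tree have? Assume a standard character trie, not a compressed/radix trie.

Count nodes per top-level branch (shared prefixes stored once):
  'd'-branch (dd, dddf, ddnnd, dffnd, dn): 12 nodes
  'f'-branch (fd): 2 nodes
  'n'-branch (ndff, nnfn, nnndn): 10 nodes
Sum: 24

24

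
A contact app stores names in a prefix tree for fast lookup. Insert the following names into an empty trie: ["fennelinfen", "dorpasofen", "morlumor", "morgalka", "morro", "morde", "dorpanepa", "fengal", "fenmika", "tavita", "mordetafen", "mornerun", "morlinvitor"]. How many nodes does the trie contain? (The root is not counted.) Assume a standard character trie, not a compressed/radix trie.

For each word, the new-node count is its length minus the longest prefix already in the trie:
  "fennelinfen" → 11 new (f, e, n, n, e, l, i, n, f, e, n)
  "dorpasofen" → 10 new (d, o, r, p, a, s, o, f, e, n)
  "morlumor" → 8 new (m, o, r, l, u, m, o, r)
  "morgalka" → prefix "mor" already present; 5 new (g, a, l, k, a)
  "morro" → prefix "mor" already present; 2 new (r, o)
  "morde" → prefix "mor" already present; 2 new (d, e)
  "dorpanepa" → prefix "dorpa" already present; 4 new (n, e, p, a)
  "fengal" → prefix "fen" already present; 3 new (g, a, l)
  "fenmika" → prefix "fen" already present; 4 new (m, i, k, a)
  "tavita" → 6 new (t, a, v, i, t, a)
  "mordetafen" → prefix "morde" already present; 5 new (t, a, f, e, n)
  "mornerun" → prefix "mor" already present; 5 new (n, e, r, u, n)
  "morlinvitor" → prefix "morl" already present; 7 new (i, n, v, i, t, o, r)
Total nodes = 11 + 10 + 8 + 5 + 2 + 2 + 4 + 3 + 4 + 6 + 5 + 5 + 7 = 72

72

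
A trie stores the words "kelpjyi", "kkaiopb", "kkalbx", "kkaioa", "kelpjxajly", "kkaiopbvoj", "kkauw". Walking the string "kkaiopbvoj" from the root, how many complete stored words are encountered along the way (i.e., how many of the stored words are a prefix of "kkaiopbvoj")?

2

Traverse "kkaiopbvoj" character by character; count nodes along the way that are marked as word ends.
Prefixes of the query that are stored words: "kkaiopb", "kkaiopbvoj"
Count: 2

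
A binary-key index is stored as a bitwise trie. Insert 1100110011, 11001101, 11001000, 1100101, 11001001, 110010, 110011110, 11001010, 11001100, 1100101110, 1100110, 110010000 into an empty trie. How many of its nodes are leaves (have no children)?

A leaf is a node with no children — equivalently, the end of a word that is not a proper prefix of any other stored word.
Those words: "110010000", "11001001", "11001010", "1100101110", "1100110011", "11001101", "110011110"
Leaf count: 7

7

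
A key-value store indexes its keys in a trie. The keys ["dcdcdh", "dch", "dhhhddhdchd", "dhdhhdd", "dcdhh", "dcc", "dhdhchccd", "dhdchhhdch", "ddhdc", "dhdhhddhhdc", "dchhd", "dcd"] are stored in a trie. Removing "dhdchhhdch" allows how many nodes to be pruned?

7

Walk "dhdchhhdch" from the leaf back toward the root, removing each node that no remaining word uses.
The suffix "chhhdch" (7 nodes) is used only by "dhdchhhdch"; the node for "dhd" still has the child "h", so pruning stops there.
Nodes removed: 7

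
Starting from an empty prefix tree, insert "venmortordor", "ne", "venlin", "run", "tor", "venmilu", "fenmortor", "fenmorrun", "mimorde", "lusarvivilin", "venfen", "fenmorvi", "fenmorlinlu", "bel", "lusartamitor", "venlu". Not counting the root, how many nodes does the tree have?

For each word, the new-node count is its length minus the longest prefix already in the trie:
  "venmortordor" → 12 new (v, e, n, m, o, r, t, o, r, d, o, r)
  "ne" → 2 new (n, e)
  "venlin" → prefix "ven" already present; 3 new (l, i, n)
  "run" → 3 new (r, u, n)
  "tor" → 3 new (t, o, r)
  "venmilu" → prefix "venm" already present; 3 new (i, l, u)
  "fenmortor" → 9 new (f, e, n, m, o, r, t, o, r)
  "fenmorrun" → prefix "fenmor" already present; 3 new (r, u, n)
  "mimorde" → 7 new (m, i, m, o, r, d, e)
  "lusarvivilin" → 12 new (l, u, s, a, r, v, i, v, i, l, i, n)
  "venfen" → prefix "ven" already present; 3 new (f, e, n)
  "fenmorvi" → prefix "fenmor" already present; 2 new (v, i)
  "fenmorlinlu" → prefix "fenmor" already present; 5 new (l, i, n, l, u)
  "bel" → 3 new (b, e, l)
  "lusartamitor" → prefix "lusar" already present; 7 new (t, a, m, i, t, o, r)
  "venlu" → prefix "venl" already present; 1 new (u)
Total nodes = 12 + 2 + 3 + 3 + 3 + 3 + 9 + 3 + 7 + 12 + 3 + 2 + 5 + 3 + 7 + 1 = 78

78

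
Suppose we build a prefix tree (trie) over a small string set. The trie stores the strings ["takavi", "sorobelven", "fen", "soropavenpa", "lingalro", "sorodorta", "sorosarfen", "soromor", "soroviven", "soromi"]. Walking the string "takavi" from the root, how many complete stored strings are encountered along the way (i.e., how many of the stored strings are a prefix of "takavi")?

Traverse "takavi" character by character; count nodes along the way that are marked as word ends.
Prefixes of the query that are stored words: "takavi"
Count: 1

1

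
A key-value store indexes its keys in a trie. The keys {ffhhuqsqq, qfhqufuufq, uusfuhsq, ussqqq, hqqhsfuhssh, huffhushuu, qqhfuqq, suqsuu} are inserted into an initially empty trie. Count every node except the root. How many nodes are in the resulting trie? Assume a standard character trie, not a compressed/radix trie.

64

Insert word by word; a character creates a node only if that edge doesn't already exist:
  "ffhhuqsqq" → 9 new (f, f, h, h, u, q, s, q, q)
  "qfhqufuufq" → 10 new (q, f, h, q, u, f, u, u, f, q)
  "uusfuhsq" → 8 new (u, u, s, f, u, h, s, q)
  "ussqqq" → prefix "u" already present; 5 new (s, s, q, q, q)
  "hqqhsfuhssh" → 11 new (h, q, q, h, s, f, u, h, s, s, h)
  "huffhushuu" → prefix "h" already present; 9 new (u, f, f, h, u, s, h, u, u)
  "qqhfuqq" → prefix "q" already present; 6 new (q, h, f, u, q, q)
  "suqsuu" → 6 new (s, u, q, s, u, u)
Total nodes = 9 + 10 + 8 + 5 + 11 + 9 + 6 + 6 = 64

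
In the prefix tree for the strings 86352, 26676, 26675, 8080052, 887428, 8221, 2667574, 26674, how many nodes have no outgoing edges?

A leaf is a node with no children — equivalently, the end of a word that is not a proper prefix of any other stored word.
Those words: "26674", "2667574", "26676", "8080052", "8221", "86352", "887428"
Leaf count: 7

7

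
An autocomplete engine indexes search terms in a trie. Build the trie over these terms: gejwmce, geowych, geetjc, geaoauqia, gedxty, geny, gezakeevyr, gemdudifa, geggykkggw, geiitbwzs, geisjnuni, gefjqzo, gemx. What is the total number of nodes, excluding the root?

71

Trace insertions, counting only characters that open a new branch:
  "gejwmce" → 7 new (g, e, j, w, m, c, e)
  "geowych" → prefix "ge" already present; 5 new (o, w, y, c, h)
  "geetjc" → prefix "ge" already present; 4 new (e, t, j, c)
  "geaoauqia" → prefix "ge" already present; 7 new (a, o, a, u, q, i, a)
  "gedxty" → prefix "ge" already present; 4 new (d, x, t, y)
  "geny" → prefix "ge" already present; 2 new (n, y)
  "gezakeevyr" → prefix "ge" already present; 8 new (z, a, k, e, e, v, y, r)
  "gemdudifa" → prefix "ge" already present; 7 new (m, d, u, d, i, f, a)
  "geggykkggw" → prefix "ge" already present; 8 new (g, g, y, k, k, g, g, w)
  "geiitbwzs" → prefix "ge" already present; 7 new (i, i, t, b, w, z, s)
  "geisjnuni" → prefix "gei" already present; 6 new (s, j, n, u, n, i)
  "gefjqzo" → prefix "ge" already present; 5 new (f, j, q, z, o)
  "gemx" → prefix "gem" already present; 1 new (x)
Total nodes = 7 + 5 + 4 + 7 + 4 + 2 + 8 + 7 + 8 + 7 + 6 + 5 + 1 = 71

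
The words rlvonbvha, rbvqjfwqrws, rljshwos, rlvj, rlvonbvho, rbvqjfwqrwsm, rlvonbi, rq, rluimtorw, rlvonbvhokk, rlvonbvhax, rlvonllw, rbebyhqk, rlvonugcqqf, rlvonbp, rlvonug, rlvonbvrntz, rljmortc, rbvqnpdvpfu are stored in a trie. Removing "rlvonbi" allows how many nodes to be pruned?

1

After clearing the end-marker at "rlvonbi", prune upward until reaching a node still needed by another word.
The suffix "i" (1 node) is used only by "rlvonbi"; the node for "rlvonb" still has the child "v", so pruning stops there.
Nodes removed: 1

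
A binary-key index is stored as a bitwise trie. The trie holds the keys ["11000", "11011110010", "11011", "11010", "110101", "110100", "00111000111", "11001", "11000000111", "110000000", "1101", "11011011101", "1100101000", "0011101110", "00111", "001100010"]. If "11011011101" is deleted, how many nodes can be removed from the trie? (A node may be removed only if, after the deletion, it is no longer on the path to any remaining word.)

After clearing the end-marker at "11011011101", prune upward until reaching a node still needed by another word.
The suffix "011101" (6 nodes) is used only by "11011011101"; the node for "11011" still has the child "1", so pruning stops there.
Nodes removed: 6

6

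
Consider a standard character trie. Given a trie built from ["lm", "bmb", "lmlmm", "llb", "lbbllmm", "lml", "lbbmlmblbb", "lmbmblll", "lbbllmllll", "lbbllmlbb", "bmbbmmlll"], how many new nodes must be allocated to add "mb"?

No existing word starts with "m", so every character of "mb" needs a new node.
2 − 0 = 2 new nodes.

2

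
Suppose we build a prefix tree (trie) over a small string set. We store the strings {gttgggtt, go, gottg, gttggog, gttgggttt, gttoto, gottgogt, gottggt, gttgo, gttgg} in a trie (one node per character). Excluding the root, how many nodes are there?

24

Insert word by word; a character creates a node only if that edge doesn't already exist:
  "gttgggtt" → 8 new (g, t, t, g, g, g, t, t)
  "go" → prefix "g" already present; 1 new (o)
  "gottg" → prefix "go" already present; 3 new (t, t, g)
  "gttggog" → prefix "gttgg" already present; 2 new (o, g)
  "gttgggttt" → prefix "gttgggtt" already present; 1 new (t)
  "gttoto" → prefix "gtt" already present; 3 new (o, t, o)
  "gottgogt" → prefix "gottg" already present; 3 new (o, g, t)
  "gottggt" → prefix "gottg" already present; 2 new (g, t)
  "gttgo" → prefix "gttg" already present; 1 new (o)
  "gttgg" → prefix "gttgg" already present; 0 new (none)
Total nodes = 8 + 1 + 3 + 2 + 1 + 3 + 3 + 2 + 1 + 0 = 24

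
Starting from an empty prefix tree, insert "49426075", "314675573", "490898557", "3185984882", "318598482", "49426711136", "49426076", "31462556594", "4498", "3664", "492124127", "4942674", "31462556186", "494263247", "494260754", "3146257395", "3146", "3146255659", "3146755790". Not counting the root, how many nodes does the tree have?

Insert word by word; a character creates a node only if that edge doesn't already exist:
  "49426075" → 8 new (4, 9, 4, 2, 6, 0, 7, 5)
  "314675573" → 9 new (3, 1, 4, 6, 7, 5, 5, 7, 3)
  "490898557" → prefix "49" already present; 7 new (0, 8, 9, 8, 5, 5, 7)
  "3185984882" → prefix "31" already present; 8 new (8, 5, 9, 8, 4, 8, 8, 2)
  "318598482" → prefix "31859848" already present; 1 new (2)
  "49426711136" → prefix "49426" already present; 6 new (7, 1, 1, 1, 3, 6)
  "49426076" → prefix "4942607" already present; 1 new (6)
  "31462556594" → prefix "3146" already present; 7 new (2, 5, 5, 6, 5, 9, 4)
  "4498" → prefix "4" already present; 3 new (4, 9, 8)
  "3664" → prefix "3" already present; 3 new (6, 6, 4)
  "492124127" → prefix "49" already present; 7 new (2, 1, 2, 4, 1, 2, 7)
  "4942674" → prefix "494267" already present; 1 new (4)
  "31462556186" → prefix "31462556" already present; 3 new (1, 8, 6)
  "494263247" → prefix "49426" already present; 4 new (3, 2, 4, 7)
  "494260754" → prefix "49426075" already present; 1 new (4)
  "3146257395" → prefix "314625" already present; 4 new (7, 3, 9, 5)
  "3146" → prefix "3146" already present; 0 new (none)
  "3146255659" → prefix "3146255659" already present; 0 new (none)
  "3146755790" → prefix "31467557" already present; 2 new (9, 0)
Total nodes = 8 + 9 + 7 + 8 + 1 + 6 + 1 + 7 + 3 + 3 + 7 + 1 + 3 + 4 + 1 + 4 + 0 + 0 + 2 = 75

75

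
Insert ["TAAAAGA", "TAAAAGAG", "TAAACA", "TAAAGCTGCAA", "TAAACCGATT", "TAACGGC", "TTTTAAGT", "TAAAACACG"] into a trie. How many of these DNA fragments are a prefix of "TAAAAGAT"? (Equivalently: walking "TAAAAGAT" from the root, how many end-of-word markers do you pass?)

1

Check each prefix of "TAAAAGAT" against the stored set — each match is an end-marker on the path.
Prefixes of the query that are stored words: "TAAAAGA"
Count: 1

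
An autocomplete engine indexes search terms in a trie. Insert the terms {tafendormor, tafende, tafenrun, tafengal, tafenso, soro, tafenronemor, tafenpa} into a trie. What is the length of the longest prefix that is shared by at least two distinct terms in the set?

Equivalently: take the maximum, over all pairs, of their longest common prefix length.
e.g. "tafende" and "tafendormor" share the prefix "tafend" of length 6; no pair shares a longer one.
Longest shared-prefix length: 6

6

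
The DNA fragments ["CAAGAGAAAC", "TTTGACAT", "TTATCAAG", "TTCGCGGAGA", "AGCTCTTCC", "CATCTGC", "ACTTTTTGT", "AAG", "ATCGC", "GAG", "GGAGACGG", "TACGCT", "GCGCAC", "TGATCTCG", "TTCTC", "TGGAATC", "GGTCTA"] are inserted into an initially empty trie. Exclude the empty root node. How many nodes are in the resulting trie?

98

Trace insertions, counting only characters that open a new branch:
  "CAAGAGAAAC" → 10 new (C, A, A, G, A, G, A, A, A, C)
  "TTTGACAT" → 8 new (T, T, T, G, A, C, A, T)
  "TTATCAAG" → prefix "TT" already present; 6 new (A, T, C, A, A, G)
  "TTCGCGGAGA" → prefix "TT" already present; 8 new (C, G, C, G, G, A, G, A)
  "AGCTCTTCC" → 9 new (A, G, C, T, C, T, T, C, C)
  "CATCTGC" → prefix "CA" already present; 5 new (T, C, T, G, C)
  "ACTTTTTGT" → prefix "A" already present; 8 new (C, T, T, T, T, T, G, T)
  "AAG" → prefix "A" already present; 2 new (A, G)
  "ATCGC" → prefix "A" already present; 4 new (T, C, G, C)
  "GAG" → 3 new (G, A, G)
  "GGAGACGG" → prefix "G" already present; 7 new (G, A, G, A, C, G, G)
  "TACGCT" → prefix "T" already present; 5 new (A, C, G, C, T)
  "GCGCAC" → prefix "G" already present; 5 new (C, G, C, A, C)
  "TGATCTCG" → prefix "T" already present; 7 new (G, A, T, C, T, C, G)
  "TTCTC" → prefix "TTC" already present; 2 new (T, C)
  "TGGAATC" → prefix "TG" already present; 5 new (G, A, A, T, C)
  "GGTCTA" → prefix "GG" already present; 4 new (T, C, T, A)
Total nodes = 10 + 8 + 6 + 8 + 9 + 5 + 8 + 2 + 4 + 3 + 7 + 5 + 5 + 7 + 2 + 5 + 4 = 98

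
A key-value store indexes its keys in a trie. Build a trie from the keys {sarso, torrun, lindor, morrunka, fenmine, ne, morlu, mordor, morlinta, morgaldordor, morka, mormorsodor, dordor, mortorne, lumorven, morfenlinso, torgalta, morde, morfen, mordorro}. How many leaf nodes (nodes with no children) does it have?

18

A leaf is a node with no children — equivalently, the end of a word that is not a proper prefix of any other stored word.
Those words: "dordor", "fenmine", "lindor", "lumorven", "morde", "mordorro", "morfenlinso", "morgaldordor", "morka", "morlinta", "morlu", "mormorsodor", "morrunka", "mortorne", "ne", "sarso", "torgalta", "torrun"
Leaf count: 18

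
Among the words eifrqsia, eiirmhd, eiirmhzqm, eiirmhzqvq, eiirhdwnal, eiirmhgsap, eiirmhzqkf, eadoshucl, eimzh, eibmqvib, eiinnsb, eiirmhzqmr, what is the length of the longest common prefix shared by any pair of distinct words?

9

Look for the deepest trie node that still has at least two words in its subtree.
e.g. "eiirmhzqm" and "eiirmhzqmr" share the prefix "eiirmhzqm" of length 9; no pair shares a longer one.
Longest shared-prefix length: 9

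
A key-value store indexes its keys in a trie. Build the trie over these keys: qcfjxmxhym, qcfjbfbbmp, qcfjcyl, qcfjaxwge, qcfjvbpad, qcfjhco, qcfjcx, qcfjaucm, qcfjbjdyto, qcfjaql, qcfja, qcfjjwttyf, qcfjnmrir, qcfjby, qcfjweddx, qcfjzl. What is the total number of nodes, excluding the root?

Trace insertions, counting only characters that open a new branch:
  "qcfjxmxhym" → 10 new (q, c, f, j, x, m, x, h, y, m)
  "qcfjbfbbmp" → prefix "qcfj" already present; 6 new (b, f, b, b, m, p)
  "qcfjcyl" → prefix "qcfj" already present; 3 new (c, y, l)
  "qcfjaxwge" → prefix "qcfj" already present; 5 new (a, x, w, g, e)
  "qcfjvbpad" → prefix "qcfj" already present; 5 new (v, b, p, a, d)
  "qcfjhco" → prefix "qcfj" already present; 3 new (h, c, o)
  "qcfjcx" → prefix "qcfjc" already present; 1 new (x)
  "qcfjaucm" → prefix "qcfja" already present; 3 new (u, c, m)
  "qcfjbjdyto" → prefix "qcfjb" already present; 5 new (j, d, y, t, o)
  "qcfjaql" → prefix "qcfja" already present; 2 new (q, l)
  "qcfja" → prefix "qcfja" already present; 0 new (none)
  "qcfjjwttyf" → prefix "qcfj" already present; 6 new (j, w, t, t, y, f)
  "qcfjnmrir" → prefix "qcfj" already present; 5 new (n, m, r, i, r)
  "qcfjby" → prefix "qcfjb" already present; 1 new (y)
  "qcfjweddx" → prefix "qcfj" already present; 5 new (w, e, d, d, x)
  "qcfjzl" → prefix "qcfj" already present; 2 new (z, l)
Total nodes = 10 + 6 + 3 + 5 + 5 + 3 + 1 + 3 + 5 + 2 + 0 + 6 + 5 + 1 + 5 + 2 = 62

62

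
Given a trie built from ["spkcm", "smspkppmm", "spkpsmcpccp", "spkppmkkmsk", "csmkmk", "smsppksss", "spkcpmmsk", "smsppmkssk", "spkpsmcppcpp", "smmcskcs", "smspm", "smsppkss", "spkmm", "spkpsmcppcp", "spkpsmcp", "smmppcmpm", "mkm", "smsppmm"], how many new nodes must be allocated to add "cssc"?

2

"cs" is already a path in the trie; the remaining "sc" must be added.
Each of the 2 remaining characters creates one node.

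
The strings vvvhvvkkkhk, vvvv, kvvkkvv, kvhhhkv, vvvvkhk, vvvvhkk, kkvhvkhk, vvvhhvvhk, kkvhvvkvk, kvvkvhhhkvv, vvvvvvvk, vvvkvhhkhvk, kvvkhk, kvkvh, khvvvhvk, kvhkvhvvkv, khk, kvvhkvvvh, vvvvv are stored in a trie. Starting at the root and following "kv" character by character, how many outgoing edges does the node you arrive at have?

3

Follow the path "kv" to its node, then look at its outgoing edges.
Characters that immediately follow "kv" among the stored strings: {h, k, v}.
That node has 3 child edges.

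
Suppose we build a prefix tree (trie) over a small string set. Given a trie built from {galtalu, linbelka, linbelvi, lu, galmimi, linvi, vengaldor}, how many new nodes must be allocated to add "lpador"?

The longest prefix of "lpador" already in the trie is "l" (length 1).
Each of the 5 remaining characters creates one node.

5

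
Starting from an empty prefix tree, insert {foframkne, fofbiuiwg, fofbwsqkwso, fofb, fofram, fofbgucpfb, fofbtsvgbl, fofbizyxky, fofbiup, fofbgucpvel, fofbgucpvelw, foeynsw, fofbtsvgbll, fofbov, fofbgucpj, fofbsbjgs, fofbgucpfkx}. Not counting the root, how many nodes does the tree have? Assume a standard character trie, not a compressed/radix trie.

Trace insertions, counting only characters that open a new branch:
  "foframkne" → 9 new (f, o, f, r, a, m, k, n, e)
  "fofbiuiwg" → prefix "fof" already present; 6 new (b, i, u, i, w, g)
  "fofbwsqkwso" → prefix "fofb" already present; 7 new (w, s, q, k, w, s, o)
  "fofb" → prefix "fofb" already present; 0 new (none)
  "fofram" → prefix "fofram" already present; 0 new (none)
  "fofbgucpfb" → prefix "fofb" already present; 6 new (g, u, c, p, f, b)
  "fofbtsvgbl" → prefix "fofb" already present; 6 new (t, s, v, g, b, l)
  "fofbizyxky" → prefix "fofbi" already present; 5 new (z, y, x, k, y)
  "fofbiup" → prefix "fofbiu" already present; 1 new (p)
  "fofbgucpvel" → prefix "fofbgucp" already present; 3 new (v, e, l)
  "fofbgucpvelw" → prefix "fofbgucpvel" already present; 1 new (w)
  "foeynsw" → prefix "fo" already present; 5 new (e, y, n, s, w)
  "fofbtsvgbll" → prefix "fofbtsvgbl" already present; 1 new (l)
  "fofbov" → prefix "fofb" already present; 2 new (o, v)
  "fofbgucpj" → prefix "fofbgucp" already present; 1 new (j)
  "fofbsbjgs" → prefix "fofb" already present; 5 new (s, b, j, g, s)
  "fofbgucpfkx" → prefix "fofbgucpf" already present; 2 new (k, x)
Total nodes = 9 + 6 + 7 + 0 + 0 + 6 + 6 + 5 + 1 + 3 + 1 + 5 + 1 + 2 + 1 + 5 + 2 = 60

60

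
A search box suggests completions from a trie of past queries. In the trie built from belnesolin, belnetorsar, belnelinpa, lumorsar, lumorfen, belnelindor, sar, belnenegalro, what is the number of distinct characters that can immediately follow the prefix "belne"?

4

The children of the "belne" node are the distinct next characters among strings starting with "belne".
Characters that immediately follow "belne" among the stored strings: {l, n, s, t}.
That node has 4 child edges.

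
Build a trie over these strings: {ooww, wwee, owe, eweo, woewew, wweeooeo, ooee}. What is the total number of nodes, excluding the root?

For each word, the new-node count is its length minus the longest prefix already in the trie:
  "ooww" → 4 new (o, o, w, w)
  "wwee" → 4 new (w, w, e, e)
  "owe" → prefix "o" already present; 2 new (w, e)
  "eweo" → 4 new (e, w, e, o)
  "woewew" → prefix "w" already present; 5 new (o, e, w, e, w)
  "wweeooeo" → prefix "wwee" already present; 4 new (o, o, e, o)
  "ooee" → prefix "oo" already present; 2 new (e, e)
Total nodes = 4 + 4 + 2 + 4 + 5 + 4 + 2 = 25

25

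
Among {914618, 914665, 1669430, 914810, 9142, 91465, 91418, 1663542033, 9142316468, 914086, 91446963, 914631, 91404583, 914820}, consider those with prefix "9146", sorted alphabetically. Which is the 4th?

DFS of the "9146" subtree visits, in order: "914618", "914631", "91465", "914665"
The 4th is 914665.

914665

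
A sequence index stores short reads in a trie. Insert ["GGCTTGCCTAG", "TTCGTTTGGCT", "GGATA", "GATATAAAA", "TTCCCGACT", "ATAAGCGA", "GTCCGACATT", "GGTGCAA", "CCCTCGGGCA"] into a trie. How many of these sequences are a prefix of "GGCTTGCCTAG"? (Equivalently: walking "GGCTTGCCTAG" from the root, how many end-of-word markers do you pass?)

1

Walk "GGCTTGCCTAG" from the root; an end-of-word marker is hit whenever a stored word is a prefix of "GGCTTGCCTAG".
Prefixes of the query that are stored words: "GGCTTGCCTAG"
Count: 1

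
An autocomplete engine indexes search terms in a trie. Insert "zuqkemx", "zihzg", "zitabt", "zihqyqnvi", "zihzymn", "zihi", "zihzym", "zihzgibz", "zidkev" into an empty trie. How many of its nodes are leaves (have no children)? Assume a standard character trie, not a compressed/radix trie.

Leaves are exactly the stored words that no other stored word extends.
Those words: "zidkev", "zihi", "zihqyqnvi", "zihzgibz", "zihzymn", "zitabt", "zuqkemx"
Leaf count: 7

7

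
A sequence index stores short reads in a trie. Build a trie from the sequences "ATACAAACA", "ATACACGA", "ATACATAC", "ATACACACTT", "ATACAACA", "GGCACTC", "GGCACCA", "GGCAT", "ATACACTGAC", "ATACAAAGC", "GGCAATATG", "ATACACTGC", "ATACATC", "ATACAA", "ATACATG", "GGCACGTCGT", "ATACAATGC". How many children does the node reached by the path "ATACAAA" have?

2

Walk "ATACAAA" from the root, arriving at one node.
Characters that immediately follow "ATACAAA" among the stored strings: {C, G}.
That node has 2 child edges.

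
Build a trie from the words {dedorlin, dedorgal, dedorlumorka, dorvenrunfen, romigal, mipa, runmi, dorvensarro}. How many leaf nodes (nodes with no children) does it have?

Leaves are exactly the stored words that no other stored word extends.
Those words: "dedorgal", "dedorlin", "dedorlumorka", "dorvenrunfen", "dorvensarro", "mipa", "romigal", "runmi"
Leaf count: 8

8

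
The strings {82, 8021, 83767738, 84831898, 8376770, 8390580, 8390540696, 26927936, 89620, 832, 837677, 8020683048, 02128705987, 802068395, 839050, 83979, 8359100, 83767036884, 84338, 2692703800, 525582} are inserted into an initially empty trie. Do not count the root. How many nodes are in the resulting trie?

For each word, the new-node count is its length minus the longest prefix already in the trie:
  "82" → 2 new (8, 2)
  "8021" → prefix "8" already present; 3 new (0, 2, 1)
  "83767738" → prefix "8" already present; 7 new (3, 7, 6, 7, 7, 3, 8)
  "84831898" → prefix "8" already present; 7 new (4, 8, 3, 1, 8, 9, 8)
  "8376770" → prefix "837677" already present; 1 new (0)
  "8390580" → prefix "83" already present; 5 new (9, 0, 5, 8, 0)
  "8390540696" → prefix "83905" already present; 5 new (4, 0, 6, 9, 6)
  "26927936" → 8 new (2, 6, 9, 2, 7, 9, 3, 6)
  "89620" → prefix "8" already present; 4 new (9, 6, 2, 0)
  "832" → prefix "83" already present; 1 new (2)
  "837677" → prefix "837677" already present; 0 new (none)
  "8020683048" → prefix "802" already present; 7 new (0, 6, 8, 3, 0, 4, 8)
  "02128705987" → 11 new (0, 2, 1, 2, 8, 7, 0, 5, 9, 8, 7)
  "802068395" → prefix "8020683" already present; 2 new (9, 5)
  "839050" → prefix "83905" already present; 1 new (0)
  "83979" → prefix "839" already present; 2 new (7, 9)
  "8359100" → prefix "83" already present; 5 new (5, 9, 1, 0, 0)
  "83767036884" → prefix "83767" already present; 6 new (0, 3, 6, 8, 8, 4)
  "84338" → prefix "84" already present; 3 new (3, 3, 8)
  "2692703800" → prefix "26927" already present; 5 new (0, 3, 8, 0, 0)
  "525582" → 6 new (5, 2, 5, 5, 8, 2)
Total nodes = 2 + 3 + 7 + 7 + 1 + 5 + 5 + 8 + 4 + 1 + 0 + 7 + 11 + 2 + 1 + 2 + 5 + 6 + 3 + 5 + 6 = 91

91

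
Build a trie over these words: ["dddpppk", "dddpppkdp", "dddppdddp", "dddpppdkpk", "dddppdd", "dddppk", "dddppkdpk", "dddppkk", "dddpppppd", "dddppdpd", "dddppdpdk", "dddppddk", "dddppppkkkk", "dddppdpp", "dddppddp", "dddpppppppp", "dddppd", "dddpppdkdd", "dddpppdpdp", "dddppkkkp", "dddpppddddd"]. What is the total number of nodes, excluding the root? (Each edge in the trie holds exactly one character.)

Trace insertions, counting only characters that open a new branch:
  "dddpppk" → 7 new (d, d, d, p, p, p, k)
  "dddpppkdp" → prefix "dddpppk" already present; 2 new (d, p)
  "dddppdddp" → prefix "dddpp" already present; 4 new (d, d, d, p)
  "dddpppdkpk" → prefix "dddppp" already present; 4 new (d, k, p, k)
  "dddppdd" → prefix "dddppdd" already present; 0 new (none)
  "dddppk" → prefix "dddpp" already present; 1 new (k)
  "dddppkdpk" → prefix "dddppk" already present; 3 new (d, p, k)
  "dddppkk" → prefix "dddppk" already present; 1 new (k)
  "dddpppppd" → prefix "dddppp" already present; 3 new (p, p, d)
  "dddppdpd" → prefix "dddppd" already present; 2 new (p, d)
  "dddppdpdk" → prefix "dddppdpd" already present; 1 new (k)
  "dddppddk" → prefix "dddppdd" already present; 1 new (k)
  "dddppppkkkk" → prefix "dddpppp" already present; 4 new (k, k, k, k)
  "dddppdpp" → prefix "dddppdp" already present; 1 new (p)
  "dddppddp" → prefix "dddppdd" already present; 1 new (p)
  "dddpppppppp" → prefix "dddppppp" already present; 3 new (p, p, p)
  "dddppd" → prefix "dddppd" already present; 0 new (none)
  "dddpppdkdd" → prefix "dddpppdk" already present; 2 new (d, d)
  "dddpppdpdp" → prefix "dddpppd" already present; 3 new (p, d, p)
  "dddppkkkp" → prefix "dddppkk" already present; 2 new (k, p)
  "dddpppddddd" → prefix "dddpppd" already present; 4 new (d, d, d, d)
Total nodes = 7 + 2 + 4 + 4 + 0 + 1 + 3 + 1 + 3 + 2 + 1 + 1 + 4 + 1 + 1 + 3 + 0 + 2 + 3 + 2 + 4 = 49

49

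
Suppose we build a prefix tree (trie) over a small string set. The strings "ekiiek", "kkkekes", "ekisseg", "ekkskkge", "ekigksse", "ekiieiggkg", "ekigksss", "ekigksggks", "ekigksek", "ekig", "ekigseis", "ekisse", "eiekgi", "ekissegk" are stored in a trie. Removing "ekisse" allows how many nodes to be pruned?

0

Walk "ekisse" from the leaf back toward the root, removing each node that no remaining word uses.
Every node on "ekisse" is still needed (e.g. by "ekisseg"), so nothing is freed.
Nodes removed: 0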